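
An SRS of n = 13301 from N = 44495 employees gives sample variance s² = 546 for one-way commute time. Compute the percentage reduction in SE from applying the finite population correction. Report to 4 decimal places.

f = n/N = 13301/44495 = 0.29893246.
SE_no-fpc = √(s²/n) = 0.20260687; SE_fpc = √((1−f)s²/n) = 0.16964228.
Ratio = √(1−f) = 0.83729776. Reduction = 100·(1 − 0.83729776) = 16.2702%.

16.2702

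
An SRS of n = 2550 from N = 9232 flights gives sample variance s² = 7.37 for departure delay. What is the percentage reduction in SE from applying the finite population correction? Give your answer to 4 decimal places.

14.9243

f = n/N = 2550/9232 = 0.27621317.
SE_no-fpc = √(s²/n) = 0.053760544; SE_fpc = √((1−f)s²/n) = 0.045737139.
Ratio = √(1−f) = 0.85075662. Reduction = 100·(1 − 0.85075662) = 14.9243%.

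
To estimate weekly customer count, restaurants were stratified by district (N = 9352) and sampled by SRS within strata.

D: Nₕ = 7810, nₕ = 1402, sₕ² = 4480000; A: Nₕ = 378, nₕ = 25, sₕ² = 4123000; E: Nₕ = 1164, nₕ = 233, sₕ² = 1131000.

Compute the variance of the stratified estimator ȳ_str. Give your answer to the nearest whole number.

Var(ȳ_str) = Σₕ Wₕ²(1 − fₕ)sₕ²/nₕ with Wₕ = Nₕ/N, N = 9352.
D: Wₕ = 0.83511548; term = 0.83511548²·(1 − 0.17951344)·4480000/1402 = 1828.4982.
A: Wₕ = 0.04041916; term = 0.04041916²·(1 − 0.06613757)·4123000/25 = 251.6117.
E: Wₕ = 0.12446536; term = 0.12446536²·(1 − 0.20017182)·1131000/233 = 60.145114.
Sum = 2140.255.

2140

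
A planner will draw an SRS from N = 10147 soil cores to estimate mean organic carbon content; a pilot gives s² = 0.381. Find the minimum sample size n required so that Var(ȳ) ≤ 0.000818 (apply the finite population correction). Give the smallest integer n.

446

Without fpc, n₀ = s²/D = 0.381/0.000818 = 465.7702.
With fpc, (1 − n/N)·s²/n ≤ D requires n ≥ n₀/(1 + n₀/N) = 465.7702/(1 + 465.7702/10147) = 445.3286.
Rounding up, n = 446.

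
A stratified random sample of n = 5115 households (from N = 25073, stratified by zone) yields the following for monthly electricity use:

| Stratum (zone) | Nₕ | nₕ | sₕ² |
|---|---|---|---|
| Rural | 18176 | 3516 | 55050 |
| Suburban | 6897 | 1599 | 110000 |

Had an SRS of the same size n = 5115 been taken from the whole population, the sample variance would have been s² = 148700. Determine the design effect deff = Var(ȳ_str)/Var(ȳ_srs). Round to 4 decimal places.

0.4596

Var(ȳ_str) = Σ Wₕ²(1−fₕ)sₕ²/nₕ with Wₕ = Nₕ/25073:
  Rural: (18176/25073)²·(1−3516/18176)·55050/3516 = 6.6363325
  Suburban: (6897/25073)²·(1−1599/6897)·110000/1599 = 3.9985617
  → Var(ȳ_str) = 10.634894.
Var(ȳ_srs) = (1 − 5115/25073)·148700/5115 = 23.140676.
deff = 10.634894 / 23.140676 = 0.4596.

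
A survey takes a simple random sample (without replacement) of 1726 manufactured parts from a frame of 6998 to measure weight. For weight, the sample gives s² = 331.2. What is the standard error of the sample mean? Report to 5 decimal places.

0.38021

Under SRS without replacement, Var(ȳ) = (1 − f)·s²/n with f = n/N = 1726/6998 = 0.24664190.
Var(ȳ) = (1 − 0.24664190)·331.2/1726 = 0.75335810·0.19188876 = 0.14456095.
SE(ȳ) = √(0.14456095) = 0.38021.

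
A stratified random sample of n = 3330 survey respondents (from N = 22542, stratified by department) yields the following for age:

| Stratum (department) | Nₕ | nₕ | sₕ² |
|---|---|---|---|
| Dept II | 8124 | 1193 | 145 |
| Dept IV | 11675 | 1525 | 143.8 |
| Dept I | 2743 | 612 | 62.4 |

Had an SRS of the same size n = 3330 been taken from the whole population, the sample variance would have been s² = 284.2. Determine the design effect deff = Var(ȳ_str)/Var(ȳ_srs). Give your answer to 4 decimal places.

0.5036

Var(ȳ_str) = Σ Wₕ²(1−fₕ)sₕ²/nₕ with Wₕ = Nₕ/22542:
  Dept II: (8124/22542)²·(1−1193/8124)·145/1193 = 0.013468167
  Dept IV: (11675/22542)²·(1−1525/11675)·143.8/1525 = 0.021990094
  Dept I: (2743/22542)²·(1−612/2743)·62.4/612 = 0.0011728907
  → Var(ȳ_str) = 0.036631152.
Var(ȳ_srs) = (1 − 3330/22542)·284.2/3330 = 0.072737768.
deff = 0.036631152 / 0.072737768 = 0.5036.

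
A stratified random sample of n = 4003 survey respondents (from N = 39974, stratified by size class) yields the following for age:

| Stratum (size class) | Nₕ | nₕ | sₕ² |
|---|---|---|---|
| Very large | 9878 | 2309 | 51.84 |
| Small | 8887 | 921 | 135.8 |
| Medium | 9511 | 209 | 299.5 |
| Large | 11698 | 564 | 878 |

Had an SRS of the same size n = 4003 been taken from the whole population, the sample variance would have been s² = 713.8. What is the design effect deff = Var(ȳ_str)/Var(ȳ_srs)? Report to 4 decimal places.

1.3325

Var(ȳ_str) = Σ Wₕ²(1−fₕ)sₕ²/nₕ with Wₕ = Nₕ/39974:
  Very large: (9878/39974)²·(1−2309/9878)·51.84/2309 = 0.0010504935
  Small: (8887/39974)²·(1−921/8887)·135.8/921 = 0.0065325149
  Medium: (9511/39974)²·(1−209/9511)·299.5/209 = 0.079341031
  Large: (11698/39974)²·(1−564/11698)·878/564 = 0.12688872
  → Var(ȳ_str) = 0.21381276.
Var(ȳ_srs) = (1 − 4003/39974)·713.8/4003 = 0.16045966.
deff = 0.21381276 / 0.16045966 = 1.3325.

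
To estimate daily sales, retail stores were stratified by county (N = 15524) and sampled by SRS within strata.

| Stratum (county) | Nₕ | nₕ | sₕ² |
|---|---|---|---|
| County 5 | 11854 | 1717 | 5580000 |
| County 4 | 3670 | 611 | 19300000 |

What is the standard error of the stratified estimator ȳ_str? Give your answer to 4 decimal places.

55.6050

Var(ȳ_str) = Σₕ Wₕ²(1 − fₕ)sₕ²/nₕ with Wₕ = Nₕ/N, N = 15524.
County 5: Wₕ = 0.76359186; term = 0.76359186²·(1 − 0.14484562)·5580000/1717 = 1620.4327.
County 4: Wₕ = 0.23640814; term = 0.23640814²·(1 − 0.16648501)·19300000/611 = 1471.48.
Sum = 3091.9127.
SE = √(3091.9127) = 55.6050.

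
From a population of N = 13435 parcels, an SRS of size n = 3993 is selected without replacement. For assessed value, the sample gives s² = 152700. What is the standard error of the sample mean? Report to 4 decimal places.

5.1842

Under SRS without replacement, Var(ȳ) = (1 − f)·s²/n with f = n/N = 3993/13435 = 0.29720878.
Var(ȳ) = (1 − 0.29720878)·152700/3993 = 0.70279122·38.241923 = 26.876088.
SE(ȳ) = √(26.876088) = 5.1842.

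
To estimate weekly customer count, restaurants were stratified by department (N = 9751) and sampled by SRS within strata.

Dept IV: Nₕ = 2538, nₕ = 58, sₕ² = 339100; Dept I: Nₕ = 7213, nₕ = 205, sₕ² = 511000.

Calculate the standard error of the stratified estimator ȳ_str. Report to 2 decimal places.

Var(ȳ_str) = Σₕ Wₕ²(1 − fₕ)sₕ²/nₕ with Wₕ = Nₕ/N, N = 9751.
Dept IV: Wₕ = 0.26028100; term = 0.26028100²·(1 − 0.02285264)·339100/58 = 387.03014.
Dept I: Wₕ = 0.73971900; term = 0.73971900²·(1 − 0.02842091)·511000/205 = 1325.1918.
Sum = 1712.2219.
SE = √(1712.2219) = 41.38.

41.38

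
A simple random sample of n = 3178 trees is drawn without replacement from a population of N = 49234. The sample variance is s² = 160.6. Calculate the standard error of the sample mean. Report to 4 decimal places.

0.2174

Under SRS without replacement, Var(ȳ) = (1 − f)·s²/n with f = n/N = 3178/49234 = 0.06454889.
Var(ȳ) = (1 − 0.06454889)·160.6/3178 = 0.93545111·0.050534928 = 0.047272954.
SE(ȳ) = √(0.047272954) = 0.2174.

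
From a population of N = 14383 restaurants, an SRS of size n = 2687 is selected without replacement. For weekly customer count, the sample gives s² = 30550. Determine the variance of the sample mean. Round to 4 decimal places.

Under SRS without replacement, Var(ȳ) = (1 − f)·s²/n with f = n/N = 2687/14383 = 0.18681777.
Var(ȳ) = (1 − 0.18681777)·30550/2687 = 0.81318223·11.369557 = 9.2455218.

9.2455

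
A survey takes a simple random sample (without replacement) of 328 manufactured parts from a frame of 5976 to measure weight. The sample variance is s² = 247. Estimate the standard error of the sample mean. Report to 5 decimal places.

0.84363

Under SRS without replacement, Var(ȳ) = (1 − f)·s²/n with f = n/N = 328/5976 = 0.05488621.
Var(ȳ) = (1 − 0.05488621)·247/328 = 0.94511379·0.75304878 = 0.71171679.
SE(ȳ) = √(0.71171679) = 0.84363.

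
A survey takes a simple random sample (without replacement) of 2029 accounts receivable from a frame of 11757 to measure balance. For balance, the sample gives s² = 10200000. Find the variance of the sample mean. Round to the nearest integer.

4160

Under SRS without replacement, Var(ȳ) = (1 − f)·s²/n with f = n/N = 2029/11757 = 0.17257804.
Var(ȳ) = (1 − 0.17257804)·10200000/2029 = 0.82742196·5027.1069 = 4159.5387.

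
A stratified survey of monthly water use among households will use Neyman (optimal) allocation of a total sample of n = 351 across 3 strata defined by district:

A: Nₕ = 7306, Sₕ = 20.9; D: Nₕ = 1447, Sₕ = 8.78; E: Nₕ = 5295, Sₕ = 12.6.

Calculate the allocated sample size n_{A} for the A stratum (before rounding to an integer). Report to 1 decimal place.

230.9

Neyman allocation: nₕ = n·NₕSₕ / Σⱼ NⱼSⱼ.
Σ NⱼSⱼ = 7306·20.9 + 1447·8.78 + 5295·12.6 = 232117.06.
n_{A} = 351·7306·20.9 / 232117.06 = 230.9.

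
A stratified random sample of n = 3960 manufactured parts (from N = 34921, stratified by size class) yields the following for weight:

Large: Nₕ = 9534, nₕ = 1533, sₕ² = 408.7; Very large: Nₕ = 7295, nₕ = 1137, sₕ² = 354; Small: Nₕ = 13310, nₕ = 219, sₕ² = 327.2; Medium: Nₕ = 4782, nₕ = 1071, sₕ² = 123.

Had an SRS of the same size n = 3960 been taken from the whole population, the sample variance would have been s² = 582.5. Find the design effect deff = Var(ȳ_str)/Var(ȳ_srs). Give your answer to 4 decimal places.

1.8655

Var(ȳ_str) = Σ Wₕ²(1−fₕ)sₕ²/nₕ with Wₕ = Nₕ/34921:
  Large: (9534/34921)²·(1−1533/9534)·408.7/1533 = 0.01667664
  Very large: (7295/34921)²·(1−1137/7295)·354/1137 = 0.011469235
  Small: (13310/34921)²·(1−219/13310)·327.2/219 = 0.21347485
  Medium: (4782/34921)²·(1−1071/4782)·123/1071 = 0.0016712554
  → Var(ȳ_str) = 0.24329198.
Var(ȳ_srs) = (1 − 3960/34921)·582.5/3960 = 0.13041545.
deff = 0.24329198 / 0.13041545 = 1.8655.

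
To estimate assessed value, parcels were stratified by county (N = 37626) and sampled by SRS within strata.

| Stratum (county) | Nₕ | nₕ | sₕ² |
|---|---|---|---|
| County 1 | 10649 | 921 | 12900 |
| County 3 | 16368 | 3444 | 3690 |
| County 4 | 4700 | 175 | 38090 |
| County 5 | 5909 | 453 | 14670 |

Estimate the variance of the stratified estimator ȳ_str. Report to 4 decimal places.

Var(ȳ_str) = Σₕ Wₕ²(1 − fₕ)sₕ²/nₕ with Wₕ = Nₕ/N, N = 37626.
County 1: Wₕ = 0.28302238; term = 0.28302238²·(1 − 0.08648699)·12900/921 = 1.0249115.
County 3: Wₕ = 0.43501834; term = 0.43501834²·(1 − 0.21041056)·3690/3444 = 0.16009571.
County 4: Wₕ = 0.12491362; term = 0.12491362²·(1 − 0.03723404)·38090/175 = 3.2697403.
County 5: Wₕ = 0.15704566; term = 0.15704566²·(1 − 0.07666272)·14670/453 = 0.73746967.
Sum = 5.1922172.

5.1922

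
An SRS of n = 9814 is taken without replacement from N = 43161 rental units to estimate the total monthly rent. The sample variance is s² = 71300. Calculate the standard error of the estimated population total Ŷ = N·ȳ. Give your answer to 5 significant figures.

102260

Var(Ŷ) = N²·Var(ȳ) = N²·(1 − n/N)·s²/n.
f = 9814/43161 = 0.22738120; Var(ȳ) = 0.77261880·71300/9814 = 5.6131771.
Var(Ŷ) = 43161² · 5.6131771 = 1.045663 × 10^10.
SE(Ŷ) = √(1.045663 × 10^10) = 102260.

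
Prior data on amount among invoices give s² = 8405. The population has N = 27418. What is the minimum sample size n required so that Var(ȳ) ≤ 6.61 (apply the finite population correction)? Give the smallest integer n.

1216

Without fpc, n₀ = s²/D = 8405/6.61 = 1271.5582.
With fpc, (1 − n/N)·s²/n ≤ D requires n ≥ n₀/(1 + n₀/N) = 1271.5582/(1 + 1271.5582/27418) = 1215.2011.
Rounding up, n = 1216.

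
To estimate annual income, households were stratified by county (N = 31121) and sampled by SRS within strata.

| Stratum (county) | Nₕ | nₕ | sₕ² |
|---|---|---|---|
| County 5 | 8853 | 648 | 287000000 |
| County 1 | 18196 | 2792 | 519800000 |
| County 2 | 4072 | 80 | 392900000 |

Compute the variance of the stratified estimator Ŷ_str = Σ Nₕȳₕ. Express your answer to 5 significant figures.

Var(Ŷ_str) = Σₕ Nₕ²(1 − fₕ)sₕ²/nₕ.
County 5: 8853²·(1 − 648/8853)·287000000/648 = 3.2171843 × 10^13.
County 1: 18196²·(1 − 2792/18196)·519800000/2792 = 5.2183151 × 10^13.
County 2: 4072²·(1 − 80/4072)·392900000/80 = 7.9834451 × 10^13.
Sum = 1.6418945 × 10^14.

1.6419 × 10^14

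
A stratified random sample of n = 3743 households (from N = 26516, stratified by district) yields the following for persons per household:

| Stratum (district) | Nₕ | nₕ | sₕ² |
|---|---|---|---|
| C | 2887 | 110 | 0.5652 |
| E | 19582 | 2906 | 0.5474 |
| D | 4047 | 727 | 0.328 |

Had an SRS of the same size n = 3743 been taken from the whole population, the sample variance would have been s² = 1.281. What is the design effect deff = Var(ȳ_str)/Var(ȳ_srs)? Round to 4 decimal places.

Var(ȳ_str) = Σ Wₕ²(1−fₕ)sₕ²/nₕ with Wₕ = Nₕ/26516:
  C: (2887/26516)²·(1−110/2887)·0.5652/110 = 5.8589003 × 10^-5
  E: (19582/26516)²·(1−2906/19582)·0.5474/2906 = 8.7486712 × 10^-5
  D: (4047/26516)²·(1−727/4047)·0.328/727 = 8.6217356 × 10^-6
  → Var(ȳ_str) = 1.5469745 × 10^-4.
Var(ȳ_srs) = (1 − 3743/26516)·1.281/3743 = 2.9392839 × 10^-4.
deff = (1.5469745 × 10^-4) / (2.9392839 × 10^-4) = 0.5263.

0.5263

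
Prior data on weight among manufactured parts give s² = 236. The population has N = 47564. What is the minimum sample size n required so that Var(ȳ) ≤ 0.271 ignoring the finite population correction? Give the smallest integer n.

871

Without fpc, n₀ = s²/D = 236/0.271 = 870.8487.
Rounding up, n = 871.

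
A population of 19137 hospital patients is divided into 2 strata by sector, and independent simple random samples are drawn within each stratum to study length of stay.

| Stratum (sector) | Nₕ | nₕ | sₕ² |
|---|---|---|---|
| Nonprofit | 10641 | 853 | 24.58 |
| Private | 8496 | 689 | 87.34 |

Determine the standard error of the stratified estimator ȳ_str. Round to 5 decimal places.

Var(ȳ_str) = Σₕ Wₕ²(1 − fₕ)sₕ²/nₕ with Wₕ = Nₕ/N, N = 19137.
Nonprofit: Wₕ = 0.55604327; term = 0.55604327²·(1 − 0.08016164)·24.58/853 = 0.0081952374.
Private: Wₕ = 0.44395673; term = 0.44395673²·(1 − 0.08109699)·87.34/689 = 0.022958575.
Sum = 0.031153812.
SE = √(0.031153812) = 0.17650.

0.17650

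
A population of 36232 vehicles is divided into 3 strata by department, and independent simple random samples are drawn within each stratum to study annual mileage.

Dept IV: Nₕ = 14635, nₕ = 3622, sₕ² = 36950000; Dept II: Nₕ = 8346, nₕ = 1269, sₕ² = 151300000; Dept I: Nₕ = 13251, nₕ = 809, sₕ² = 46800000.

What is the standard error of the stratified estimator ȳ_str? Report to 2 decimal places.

117.82

Var(ȳ_str) = Σₕ Wₕ²(1 − fₕ)sₕ²/nₕ with Wₕ = Nₕ/N, N = 36232.
Dept IV: Wₕ = 0.40392471; term = 0.40392471²·(1 − 0.24748890)·36950000/3622 = 1252.5058.
Dept II: Wₕ = 0.23034886; term = 0.23034886²·(1 − 0.15204889)·151300000/1269 = 5364.389.
Dept I: Wₕ = 0.36572643; term = 0.36572643²·(1 − 0.06105200)·46800000/809 = 7265.2668.
Sum = 13882.162.
SE = √(13882.162) = 117.82.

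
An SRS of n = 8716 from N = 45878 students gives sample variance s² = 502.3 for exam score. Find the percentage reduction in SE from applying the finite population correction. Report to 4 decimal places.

f = n/N = 8716/45878 = 0.18998213.
SE_no-fpc = √(s²/n) = 0.24006176; SE_fpc = √((1−f)s²/n) = 0.21605796.
Ratio = √(1−f) = 0.90000993. Reduction = 100·(1 − 0.90000993) = 9.9990%.

9.9990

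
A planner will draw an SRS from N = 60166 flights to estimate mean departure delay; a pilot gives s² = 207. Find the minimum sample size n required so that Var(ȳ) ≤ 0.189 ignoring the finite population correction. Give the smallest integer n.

Without fpc, n₀ = s²/D = 207/0.189 = 1095.2381.
Rounding up, n = 1096.

1096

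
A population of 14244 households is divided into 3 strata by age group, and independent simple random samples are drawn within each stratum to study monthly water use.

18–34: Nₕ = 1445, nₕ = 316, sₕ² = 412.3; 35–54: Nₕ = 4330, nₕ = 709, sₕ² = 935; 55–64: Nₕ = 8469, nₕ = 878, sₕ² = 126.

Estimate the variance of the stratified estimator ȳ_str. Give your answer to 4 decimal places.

0.1579

Var(ȳ_str) = Σₕ Wₕ²(1 − fₕ)sₕ²/nₕ with Wₕ = Nₕ/N, N = 14244.
18–34: Wₕ = 0.10144622; term = 0.10144622²·(1 − 0.21868512)·412.3/316 = 0.010491175.
35–54: Wₕ = 0.30398764; term = 0.30398764²·(1 − 0.16374134)·935/709 = 0.10191025.
55–64: Wₕ = 0.59456613; term = 0.59456613²·(1 − 0.10367222)·126/878 = 0.045471913.
Sum = 0.15787334.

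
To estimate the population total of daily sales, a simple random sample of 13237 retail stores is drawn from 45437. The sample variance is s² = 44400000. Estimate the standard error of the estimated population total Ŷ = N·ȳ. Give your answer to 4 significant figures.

Var(Ŷ) = N²·Var(ȳ) = N²·(1 − n/N)·s²/n.
f = 13237/45437 = 0.29132645; Var(ȳ) = 0.70867355·44400000/13237 = 2377.0572.
Var(Ŷ) = 45437² · 2377.0572 = 4.9074844 × 10^12.
SE(Ŷ) = √(4.9074844 × 10^12) = 2.215 × 10^6.

2.215 × 10^6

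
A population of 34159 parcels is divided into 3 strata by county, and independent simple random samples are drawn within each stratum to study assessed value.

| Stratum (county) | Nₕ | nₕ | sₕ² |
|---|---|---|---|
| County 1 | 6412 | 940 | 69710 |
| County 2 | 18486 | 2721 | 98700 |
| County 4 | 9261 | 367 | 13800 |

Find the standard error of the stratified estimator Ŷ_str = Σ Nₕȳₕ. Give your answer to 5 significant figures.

127560

Var(Ŷ_str) = Σₕ Nₕ²(1 − fₕ)sₕ²/nₕ.
County 1: 6412²·(1 − 940/6412)·69710/940 = 2.6019972 × 10^9.
County 2: 18486²·(1 − 2721/18486)·98700/2721 = 1.057123 × 10^10.
County 4: 9261²·(1 − 367/9261)·13800/367 = 3.0971913 × 10^9.
Sum = 1.6270419 × 10^10.
SE = √(1.6270419 × 10^10) = 127560.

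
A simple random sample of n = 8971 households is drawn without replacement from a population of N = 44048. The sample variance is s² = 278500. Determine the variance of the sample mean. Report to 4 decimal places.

24.7218

Under SRS without replacement, Var(ȳ) = (1 − f)·s²/n with f = n/N = 8971/44048 = 0.20366418.
Var(ȳ) = (1 − 0.20366418)·278500/8971 = 0.79633582·31.044477 = 24.721829.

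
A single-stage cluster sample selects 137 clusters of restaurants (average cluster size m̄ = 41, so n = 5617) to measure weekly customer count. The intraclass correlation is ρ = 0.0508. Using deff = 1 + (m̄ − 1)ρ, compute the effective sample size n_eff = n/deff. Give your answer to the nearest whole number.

deff = 1 + (41 − 1)·0.0508 = 1 + 2.032 = 3.032.
n_eff = 5617 / 3.032 = 1853.

1853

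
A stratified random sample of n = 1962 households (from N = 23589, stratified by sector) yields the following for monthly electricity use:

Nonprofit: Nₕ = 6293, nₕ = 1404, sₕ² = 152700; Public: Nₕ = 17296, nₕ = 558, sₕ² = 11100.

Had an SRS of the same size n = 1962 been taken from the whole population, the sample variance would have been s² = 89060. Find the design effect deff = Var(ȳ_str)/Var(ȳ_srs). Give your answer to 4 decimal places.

0.3932

Var(ȳ_str) = Σ Wₕ²(1−fₕ)sₕ²/nₕ with Wₕ = Nₕ/23589:
  Nonprofit: (6293/23589)²·(1−1404/6293)·152700/1404 = 6.013546
  Public: (17296/23589)²·(1−558/17296)·11100/558 = 10.34949
  → Var(ȳ_str) = 16.363036.
Var(ȳ_srs) = (1 − 1962/23589)·89060/1962 = 41.616968.
deff = 16.363036 / 41.616968 = 0.3932.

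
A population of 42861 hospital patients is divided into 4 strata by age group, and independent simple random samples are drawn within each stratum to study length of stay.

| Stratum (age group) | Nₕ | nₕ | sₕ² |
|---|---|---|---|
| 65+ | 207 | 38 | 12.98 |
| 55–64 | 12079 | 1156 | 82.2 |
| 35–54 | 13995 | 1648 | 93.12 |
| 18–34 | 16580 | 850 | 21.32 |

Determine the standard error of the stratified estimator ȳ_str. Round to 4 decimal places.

0.1183

Var(ȳ_str) = Σₕ Wₕ²(1 − fₕ)sₕ²/nₕ with Wₕ = Nₕ/N, N = 42861.
65+: Wₕ = 0.00482957; term = 0.00482957²·(1 − 0.18357488)·12.98/38 = 6.5046442 × 10^-6.
55–64: Wₕ = 0.28181797; term = 0.28181797²·(1 − 0.09570329)·82.2/1156 = 0.0051069582.
35–54: Wₕ = 0.32652061; term = 0.32652061²·(1 − 0.11775634)·93.12/1648 = 0.0053149051.
18–34: Wₕ = 0.38683185; term = 0.38683185²·(1 − 0.05126659)·21.32/850 = 0.0035608766.
Sum = 0.013989245.
SE = √(0.013989245) = 0.1183.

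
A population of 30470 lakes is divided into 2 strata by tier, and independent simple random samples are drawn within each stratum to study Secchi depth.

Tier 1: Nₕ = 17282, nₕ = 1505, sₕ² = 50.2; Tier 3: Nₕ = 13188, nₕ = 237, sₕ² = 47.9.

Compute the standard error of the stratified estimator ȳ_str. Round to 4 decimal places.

0.2167

Var(ȳ_str) = Σₕ Wₕ²(1 − fₕ)sₕ²/nₕ with Wₕ = Nₕ/N, N = 30470.
Tier 1: Wₕ = 0.56718083; term = 0.56718083²·(1 − 0.08708483)·50.2/1505 = 0.0097958186.
Tier 3: Wₕ = 0.43281917; term = 0.43281917²·(1 − 0.01797088)·47.9/237 = 0.037181294.
Sum = 0.046977113.
SE = √(0.046977113) = 0.2167.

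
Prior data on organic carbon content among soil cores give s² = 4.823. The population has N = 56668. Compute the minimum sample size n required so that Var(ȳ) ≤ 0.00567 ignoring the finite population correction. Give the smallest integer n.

851

Without fpc, n₀ = s²/D = 4.823/0.00567 = 850.6173.
Rounding up, n = 851.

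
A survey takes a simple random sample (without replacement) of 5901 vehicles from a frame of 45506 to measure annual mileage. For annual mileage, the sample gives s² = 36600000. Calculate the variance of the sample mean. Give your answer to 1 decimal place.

Under SRS without replacement, Var(ȳ) = (1 − f)·s²/n with f = n/N = 5901/45506 = 0.12967521.
Var(ȳ) = (1 − 0.12967521)·36600000/5901 = 0.87032479·6202.3386 = 5398.049.

5398.0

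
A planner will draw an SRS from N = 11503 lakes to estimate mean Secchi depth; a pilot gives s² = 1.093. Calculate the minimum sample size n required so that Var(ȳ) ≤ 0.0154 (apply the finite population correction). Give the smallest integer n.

71

Without fpc, n₀ = s²/D = 1.093/0.0154 = 70.9740.
With fpc, (1 − n/N)·s²/n ≤ D requires n ≥ n₀/(1 + n₀/N) = 70.9740/(1 + 70.9740/11503) = 70.5388.
Rounding up, n = 71.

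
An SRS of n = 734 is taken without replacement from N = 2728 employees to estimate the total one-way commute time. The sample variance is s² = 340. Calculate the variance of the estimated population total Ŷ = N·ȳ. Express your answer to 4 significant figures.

2.520 × 10^6

Var(Ŷ) = N²·Var(ȳ) = N²·(1 − n/N)·s²/n.
f = 734/2728 = 0.26906158; Var(ȳ) = 0.73093842·340/734 = 0.33858183.
Var(Ŷ) = 2728² · 0.33858183 = 2.5197206 × 10^6.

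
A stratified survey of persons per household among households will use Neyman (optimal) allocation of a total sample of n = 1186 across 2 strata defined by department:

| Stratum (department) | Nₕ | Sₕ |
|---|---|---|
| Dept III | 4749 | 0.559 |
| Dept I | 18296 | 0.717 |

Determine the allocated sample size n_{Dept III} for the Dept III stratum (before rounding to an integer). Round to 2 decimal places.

199.61

Neyman allocation: nₕ = n·NₕSₕ / Σⱼ NⱼSⱼ.
Σ NⱼSⱼ = 4749·0.559 + 18296·0.717 = 15772.923.
n_{Dept III} = 1186·4749·0.559 / 15772.923 = 199.61.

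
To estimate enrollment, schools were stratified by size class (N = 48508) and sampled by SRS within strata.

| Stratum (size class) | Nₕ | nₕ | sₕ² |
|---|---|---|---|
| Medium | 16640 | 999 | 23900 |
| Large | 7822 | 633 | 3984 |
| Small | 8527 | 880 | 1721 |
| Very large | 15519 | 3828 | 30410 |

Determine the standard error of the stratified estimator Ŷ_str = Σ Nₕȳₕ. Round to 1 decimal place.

90273.7

Var(Ŷ_str) = Σₕ Nₕ²(1 − fₕ)sₕ²/nₕ.
Medium: 16640²·(1 − 999/16640)·23900/999 = 6.2265897 × 10^9.
Large: 7822²·(1 − 633/7822)·3984/633 = 3.539174 × 10^8.
Small: 8527²·(1 − 880/8527)·1721/880 = 1.2752213 × 10^8.
Very large: 15519²·(1 − 3828/15519)·30410/3828 = 1.4413182 × 10^9.
Sum = 8.1493474 × 10^9.
SE = √(8.1493474 × 10^9) = 90273.7.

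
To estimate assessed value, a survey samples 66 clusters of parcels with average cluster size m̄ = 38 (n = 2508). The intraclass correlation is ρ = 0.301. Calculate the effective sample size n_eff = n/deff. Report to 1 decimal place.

deff = 1 + (38 − 1)·0.301 = 1 + 11.137 = 12.137.
n_eff = 2508 / 12.137 = 206.6.

206.6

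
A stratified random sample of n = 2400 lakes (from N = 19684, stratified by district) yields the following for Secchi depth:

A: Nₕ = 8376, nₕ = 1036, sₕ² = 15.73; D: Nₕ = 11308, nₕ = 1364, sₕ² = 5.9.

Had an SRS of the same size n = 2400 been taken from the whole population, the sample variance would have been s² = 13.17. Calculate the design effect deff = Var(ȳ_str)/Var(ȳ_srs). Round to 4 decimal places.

0.7605

Var(ȳ_str) = Σ Wₕ²(1−fₕ)sₕ²/nₕ with Wₕ = Nₕ/19684:
  A: (8376/19684)²·(1−1036/8376)·15.73/1036 = 0.0024092118
  D: (11308/19684)²·(1−1364/11308)·5.9/1364 = 0.0012553298
  → Var(ȳ_str) = 0.0036645416.
Var(ȳ_srs) = (1 − 2400/19684)·13.17/2400 = 0.0048184287.
deff = 0.0036645416 / 0.0048184287 = 0.7605.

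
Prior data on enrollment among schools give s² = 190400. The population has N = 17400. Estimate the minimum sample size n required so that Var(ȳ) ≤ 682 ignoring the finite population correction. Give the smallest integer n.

280

Without fpc, n₀ = s²/D = 190400/682 = 279.1789.
Rounding up, n = 280.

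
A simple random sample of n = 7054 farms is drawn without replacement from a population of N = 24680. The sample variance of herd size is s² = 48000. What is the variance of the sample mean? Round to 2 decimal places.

4.86

Under SRS without replacement, Var(ȳ) = (1 − f)·s²/n with f = n/N = 7054/24680 = 0.28581848.
Var(ȳ) = (1 − 0.28581848)·48000/7054 = 0.71418152·6.8046498 = 4.8597552.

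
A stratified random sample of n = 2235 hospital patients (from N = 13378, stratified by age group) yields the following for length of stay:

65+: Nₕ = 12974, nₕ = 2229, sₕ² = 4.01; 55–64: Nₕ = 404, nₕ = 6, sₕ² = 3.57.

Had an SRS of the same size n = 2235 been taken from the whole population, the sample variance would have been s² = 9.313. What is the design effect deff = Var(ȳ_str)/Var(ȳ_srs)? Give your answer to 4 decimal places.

Var(ȳ_str) = Σ Wₕ²(1−fₕ)sₕ²/nₕ with Wₕ = Nₕ/13378:
  65+: (12974/13378)²·(1−2229/12974)·4.01/2229 = 0.0014013036
  55–64: (404/13378)²·(1−6/404)·3.57/6 = 5.3456315 × 10^-4
  → Var(ȳ_str) = 0.0019358668.
Var(ȳ_srs) = (1 − 2235/13378)·9.313/2235 = 0.0034707475.
deff = 0.0019358668 / 0.0034707475 = 0.5578.

0.5578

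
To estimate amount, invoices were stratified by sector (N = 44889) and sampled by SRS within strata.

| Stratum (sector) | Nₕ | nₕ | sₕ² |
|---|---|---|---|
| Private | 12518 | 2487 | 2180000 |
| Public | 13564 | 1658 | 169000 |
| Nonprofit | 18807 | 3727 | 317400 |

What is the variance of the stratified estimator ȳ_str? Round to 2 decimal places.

Var(ȳ_str) = Σₕ Wₕ²(1 − fₕ)sₕ²/nₕ with Wₕ = Nₕ/N, N = 44889.
Private: Wₕ = 0.27886565; term = 0.27886565²·(1 − 0.19867391)·2180000/2487 = 54.623563.
Public: Wₕ = 0.30216757; term = 0.30216757²·(1 − 0.12223533)·169000/1658 = 8.1691332.
Nonprofit: Wₕ = 0.41896678; term = 0.41896678²·(1 − 0.19817089)·317400/3727 = 11.986394.
Sum = 74.77909.

74.78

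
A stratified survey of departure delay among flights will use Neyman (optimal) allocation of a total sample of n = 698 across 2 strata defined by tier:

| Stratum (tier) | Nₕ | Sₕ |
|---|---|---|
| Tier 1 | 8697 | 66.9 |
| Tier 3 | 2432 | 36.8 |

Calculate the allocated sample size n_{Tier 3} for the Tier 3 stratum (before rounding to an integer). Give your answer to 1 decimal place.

93.1

Neyman allocation: nₕ = n·NₕSₕ / Σⱼ NⱼSⱼ.
Σ NⱼSⱼ = 8697·66.9 + 2432·36.8 = 671326.9.
n_{Tier 3} = 698·2432·36.8 / 671326.9 = 93.1.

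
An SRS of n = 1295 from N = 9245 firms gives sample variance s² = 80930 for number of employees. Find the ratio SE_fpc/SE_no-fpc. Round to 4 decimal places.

0.9273

f = n/N = 1295/9245 = 0.14007572.
SE_no-fpc = √(s²/n) = 7.9053279; SE_fpc = √((1−f)s²/n) = 7.3307767.
Ratio = √(1−f) = 0.92732102.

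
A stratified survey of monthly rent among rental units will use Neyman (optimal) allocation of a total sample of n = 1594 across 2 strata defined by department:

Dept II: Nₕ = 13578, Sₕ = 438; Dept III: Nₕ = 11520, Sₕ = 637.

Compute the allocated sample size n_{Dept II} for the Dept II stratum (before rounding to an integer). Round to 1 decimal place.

Neyman allocation: nₕ = n·NₕSₕ / Σⱼ NⱼSⱼ.
Σ NⱼSⱼ = 13578·438 + 11520·637 = 1.3285404 × 10^7.
n_{Dept II} = 1594·13578·438 / (1.3285404 × 10^7) = 713.5.

713.5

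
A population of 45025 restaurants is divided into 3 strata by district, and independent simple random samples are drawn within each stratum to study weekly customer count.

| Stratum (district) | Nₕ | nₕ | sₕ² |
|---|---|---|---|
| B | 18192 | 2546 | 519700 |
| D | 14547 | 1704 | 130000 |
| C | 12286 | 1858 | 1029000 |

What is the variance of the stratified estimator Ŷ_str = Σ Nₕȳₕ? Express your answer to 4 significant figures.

Var(Ŷ_str) = Σₕ Nₕ²(1 − fₕ)sₕ²/nₕ.
B: 18192²·(1 − 2546/18192)·519700/2546 = 5.8100262 × 10^10.
D: 14547²·(1 − 1704/14547)·130000/1704 = 1.4253243 × 10^10.
C: 12286²·(1 − 1858/12286)·1029000/1858 = 7.0954705 × 10^10.
Sum = 1.4330821 × 10^11.

1.433 × 10^11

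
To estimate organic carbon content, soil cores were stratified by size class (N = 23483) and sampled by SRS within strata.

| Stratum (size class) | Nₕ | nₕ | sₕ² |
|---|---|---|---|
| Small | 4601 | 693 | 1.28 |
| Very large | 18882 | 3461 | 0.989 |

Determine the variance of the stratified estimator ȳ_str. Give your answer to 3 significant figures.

Var(ȳ_str) = Σₕ Wₕ²(1 − fₕ)sₕ²/nₕ with Wₕ = Nₕ/N, N = 23483.
Small: Wₕ = 0.19592897; term = 0.19592897²·(1 − 0.15061943)·1.28/693 = 6.0224939 × 10^-5.
Very large: Wₕ = 0.80407103; term = 0.80407103²·(1 − 0.18329626)·0.989/3461 = 1.5088569 × 10^-4.
Sum = 2.1111063 × 10^-4.

2.11 × 10^-4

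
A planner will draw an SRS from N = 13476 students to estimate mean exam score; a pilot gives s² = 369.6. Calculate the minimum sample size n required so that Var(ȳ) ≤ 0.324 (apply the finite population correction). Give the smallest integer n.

Without fpc, n₀ = s²/D = 369.6/0.324 = 1140.7407.
With fpc, (1 − n/N)·s²/n ≤ D requires n ≥ n₀/(1 + n₀/N) = 1140.7407/(1 + 1140.7407/13476) = 1051.7134.
Rounding up, n = 1052.

1052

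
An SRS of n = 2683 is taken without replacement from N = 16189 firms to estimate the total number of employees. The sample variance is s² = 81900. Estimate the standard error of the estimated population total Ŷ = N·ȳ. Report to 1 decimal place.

81696.8

Var(Ŷ) = N²·Var(ȳ) = N²·(1 − n/N)·s²/n.
f = 2683/16189 = 0.16572982; Var(ȳ) = 0.83427018·81900/2683 = 25.46654.
Var(Ŷ) = 16189² · 25.46654 = 6.6743656 × 10^9.
SE(Ŷ) = √(6.6743656 × 10^9) = 81696.8.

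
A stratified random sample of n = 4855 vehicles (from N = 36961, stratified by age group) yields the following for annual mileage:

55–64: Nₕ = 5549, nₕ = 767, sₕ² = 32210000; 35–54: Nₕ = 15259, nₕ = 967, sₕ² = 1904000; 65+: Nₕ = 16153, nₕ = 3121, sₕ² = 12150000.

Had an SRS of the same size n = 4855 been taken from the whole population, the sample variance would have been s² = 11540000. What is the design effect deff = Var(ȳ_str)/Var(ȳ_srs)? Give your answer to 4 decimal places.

Var(ȳ_str) = Σ Wₕ²(1−fₕ)sₕ²/nₕ with Wₕ = Nₕ/36961:
  55–64: (5549/36961)²·(1−767/5549)·32210000/767 = 815.70332
  35–54: (15259/36961)²·(1−967/15259)·1904000/967 = 314.32008
  65+: (16153/36961)²·(1−3121/16153)·12150000/3121 = 599.87305
  → Var(ȳ_str) = 1729.8965.
Var(ȳ_srs) = (1 − 4855/36961)·11540000/4855 = 2064.71.
deff = 1729.8965 / 2064.71 = 0.8378.

0.8378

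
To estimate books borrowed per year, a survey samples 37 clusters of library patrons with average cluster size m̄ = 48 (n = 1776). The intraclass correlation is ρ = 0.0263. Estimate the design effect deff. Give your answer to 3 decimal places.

deff = 1 + (48 − 1)·0.0263 = 1 + 1.2361 = 2.2361.

2.236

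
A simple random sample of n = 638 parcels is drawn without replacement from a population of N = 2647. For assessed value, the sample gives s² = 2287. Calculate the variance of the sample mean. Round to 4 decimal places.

Under SRS without replacement, Var(ȳ) = (1 − f)·s²/n with f = n/N = 638/2647 = 0.24102758.
Var(ȳ) = (1 − 0.24102758)·2287/638 = 0.75897242·3.5846395 = 2.7206425.

2.7206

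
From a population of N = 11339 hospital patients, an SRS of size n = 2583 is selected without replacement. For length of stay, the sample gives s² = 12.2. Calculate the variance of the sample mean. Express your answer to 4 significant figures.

0.003647

Under SRS without replacement, Var(ȳ) = (1 − f)·s²/n with f = n/N = 2583/11339 = 0.22779787.
Var(ȳ) = (1 − 0.22779787)·12.2/2583 = 0.77220213·0.0047231901 = 0.0036472575.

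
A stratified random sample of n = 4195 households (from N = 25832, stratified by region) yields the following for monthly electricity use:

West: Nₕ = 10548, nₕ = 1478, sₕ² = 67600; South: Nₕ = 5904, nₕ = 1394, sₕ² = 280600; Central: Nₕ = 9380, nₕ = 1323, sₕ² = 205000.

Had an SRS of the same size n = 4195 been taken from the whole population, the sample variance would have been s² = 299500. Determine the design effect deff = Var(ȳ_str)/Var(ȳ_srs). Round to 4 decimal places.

Var(ȳ_str) = Σ Wₕ²(1−fₕ)sₕ²/nₕ with Wₕ = Nₕ/25832:
  West: (10548/25832)²·(1−1478/10548)·67600/1478 = 6.5574291
  South: (5904/25832)²·(1−1394/5904)·280600/1394 = 8.0321483
  Central: (9380/25832)²·(1−1323/9380)·205000/1323 = 17.549072
  → Var(ȳ_str) = 32.138649.
Var(ȳ_srs) = (1 − 4195/25832)·299500/4195 = 59.80037.
deff = 32.138649 / 59.80037 = 0.5374.

0.5374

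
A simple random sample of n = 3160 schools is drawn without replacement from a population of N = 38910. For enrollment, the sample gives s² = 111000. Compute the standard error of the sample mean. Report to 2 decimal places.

Under SRS without replacement, Var(ȳ) = (1 − f)·s²/n with f = n/N = 3160/38910 = 0.08121306.
Var(ȳ) = (1 − 0.08121306)·111000/3160 = 0.91878694·35.126582 = 32.273845.
SE(ȳ) = √(32.273845) = 5.68.

5.68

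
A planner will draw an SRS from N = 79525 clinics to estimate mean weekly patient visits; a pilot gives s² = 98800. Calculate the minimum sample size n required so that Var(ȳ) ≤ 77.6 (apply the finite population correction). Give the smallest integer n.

Without fpc, n₀ = s²/D = 98800/77.6 = 1273.1959.
With fpc, (1 − n/N)·s²/n ≤ D requires n ≥ n₀/(1 + n₀/N) = 1273.1959/(1 + 1273.1959/79525) = 1253.1332.
Rounding up, n = 1254.

1254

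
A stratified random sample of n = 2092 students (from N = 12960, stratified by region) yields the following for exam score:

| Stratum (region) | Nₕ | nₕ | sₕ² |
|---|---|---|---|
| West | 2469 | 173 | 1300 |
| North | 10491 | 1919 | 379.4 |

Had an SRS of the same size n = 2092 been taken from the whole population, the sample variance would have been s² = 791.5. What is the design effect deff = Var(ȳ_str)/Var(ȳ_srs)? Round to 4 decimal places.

Var(ȳ_str) = Σ Wₕ²(1−fₕ)sₕ²/nₕ with Wₕ = Nₕ/12960:
  West: (2469/12960)²·(1−173/2469)·1300/173 = 0.25361809
  North: (10491/12960)²·(1−1919/10491)·379.4/1919 = 0.10585501
  → Var(ȳ_str) = 0.3594731.
Var(ȳ_srs) = (1 − 2092/12960)·791.5/2092 = 0.31727355.
deff = 0.3594731 / 0.31727355 = 1.1330.

1.1330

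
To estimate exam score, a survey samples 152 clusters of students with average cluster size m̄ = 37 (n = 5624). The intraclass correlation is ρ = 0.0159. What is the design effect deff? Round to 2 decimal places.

1.57

deff = 1 + (37 − 1)·0.0159 = 1 + 0.5724 = 1.5724.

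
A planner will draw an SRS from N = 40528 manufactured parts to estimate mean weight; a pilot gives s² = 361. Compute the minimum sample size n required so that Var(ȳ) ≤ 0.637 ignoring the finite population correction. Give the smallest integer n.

Without fpc, n₀ = s²/D = 361/0.637 = 566.7190.
Rounding up, n = 567.

567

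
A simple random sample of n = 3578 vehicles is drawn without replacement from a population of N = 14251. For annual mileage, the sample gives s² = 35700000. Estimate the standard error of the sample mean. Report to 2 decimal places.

86.44

Under SRS without replacement, Var(ȳ) = (1 − f)·s²/n with f = n/N = 3578/14251 = 0.25107010.
Var(ȳ) = (1 − 0.25107010)·35700000/3578 = 0.74892990·9977.6411 = 7472.5538.
SE(ȳ) = √(7472.5538) = 86.44.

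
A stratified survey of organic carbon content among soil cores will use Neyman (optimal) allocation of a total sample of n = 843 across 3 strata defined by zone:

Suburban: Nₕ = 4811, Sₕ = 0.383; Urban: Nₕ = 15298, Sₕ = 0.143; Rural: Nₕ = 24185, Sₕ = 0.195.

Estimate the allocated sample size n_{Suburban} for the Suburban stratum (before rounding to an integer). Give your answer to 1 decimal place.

Neyman allocation: nₕ = n·NₕSₕ / Σⱼ NⱼSⱼ.
Σ NⱼSⱼ = 4811·0.383 + 15298·0.143 + 24185·0.195 = 8746.302.
n_{Suburban} = 843·4811·0.383 / 8746.302 = 177.6.

177.6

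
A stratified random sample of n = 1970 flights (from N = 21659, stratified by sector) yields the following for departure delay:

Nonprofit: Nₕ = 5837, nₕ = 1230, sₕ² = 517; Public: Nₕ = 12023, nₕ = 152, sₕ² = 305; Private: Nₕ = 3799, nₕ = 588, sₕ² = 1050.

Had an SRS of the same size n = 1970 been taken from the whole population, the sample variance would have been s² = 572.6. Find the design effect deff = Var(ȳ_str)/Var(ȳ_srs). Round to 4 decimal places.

Var(ȳ_str) = Σ Wₕ²(1−fₕ)sₕ²/nₕ with Wₕ = Nₕ/21659:
  Nonprofit: (5837/21659)²·(1−1230/5837)·517/1230 = 0.024094423
  Public: (12023/21659)²·(1−152/12023)·305/152 = 0.61049147
  Private: (3799/21659)²·(1−588/3799)·1050/588 = 0.046434927
  → Var(ȳ_str) = 0.68102082.
Var(ȳ_srs) = (1 − 1970/21659)·572.6/1970 = 0.26422285.
deff = 0.68102082 / 0.26422285 = 2.5774.

2.5774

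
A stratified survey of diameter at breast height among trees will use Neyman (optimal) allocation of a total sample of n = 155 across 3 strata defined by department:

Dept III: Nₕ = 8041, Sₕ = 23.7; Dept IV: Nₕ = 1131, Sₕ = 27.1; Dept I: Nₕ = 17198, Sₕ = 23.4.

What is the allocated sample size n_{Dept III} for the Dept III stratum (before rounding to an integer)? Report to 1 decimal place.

Neyman allocation: nₕ = n·NₕSₕ / Σⱼ NⱼSⱼ.
Σ NⱼSⱼ = 8041·23.7 + 1131·27.1 + 17198·23.4 = 623655.
n_{Dept III} = 155·8041·23.7 / 623655 = 47.4.

47.4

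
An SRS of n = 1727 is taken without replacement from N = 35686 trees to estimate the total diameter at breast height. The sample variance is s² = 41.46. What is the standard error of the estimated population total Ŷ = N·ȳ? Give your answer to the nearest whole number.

5394

Var(Ŷ) = N²·Var(ȳ) = N²·(1 − n/N)·s²/n.
f = 1727/35686 = 0.04839433; Var(ȳ) = 0.95160567·41.46/1727 = 0.022845148.
Var(Ŷ) = 35686² · 0.022845148 = 2.9093081 × 10^7.
SE(Ŷ) = √(2.9093081 × 10^7) = 5394.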